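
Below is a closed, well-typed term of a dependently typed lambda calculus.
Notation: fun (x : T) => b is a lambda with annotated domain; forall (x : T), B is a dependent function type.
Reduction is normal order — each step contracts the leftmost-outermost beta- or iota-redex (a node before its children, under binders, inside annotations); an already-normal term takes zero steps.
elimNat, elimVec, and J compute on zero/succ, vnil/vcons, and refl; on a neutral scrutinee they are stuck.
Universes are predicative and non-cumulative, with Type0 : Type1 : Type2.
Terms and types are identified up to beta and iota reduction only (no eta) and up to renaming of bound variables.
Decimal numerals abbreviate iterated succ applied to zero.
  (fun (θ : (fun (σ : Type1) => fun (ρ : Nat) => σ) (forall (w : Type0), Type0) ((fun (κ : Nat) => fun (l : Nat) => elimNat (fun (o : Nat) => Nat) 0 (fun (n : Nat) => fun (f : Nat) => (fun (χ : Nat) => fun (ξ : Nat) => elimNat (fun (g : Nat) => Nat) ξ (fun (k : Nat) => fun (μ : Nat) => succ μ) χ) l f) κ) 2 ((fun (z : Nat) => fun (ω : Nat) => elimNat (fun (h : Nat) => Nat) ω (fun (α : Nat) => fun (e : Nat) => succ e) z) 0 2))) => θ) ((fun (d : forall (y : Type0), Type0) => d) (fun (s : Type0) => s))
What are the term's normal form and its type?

resulting normal form:
  fun (θ : Type0) => θ
type:
  forall (θ : Type0), Type0
observation: the term reaches its normal form after 2 normal-order steps.


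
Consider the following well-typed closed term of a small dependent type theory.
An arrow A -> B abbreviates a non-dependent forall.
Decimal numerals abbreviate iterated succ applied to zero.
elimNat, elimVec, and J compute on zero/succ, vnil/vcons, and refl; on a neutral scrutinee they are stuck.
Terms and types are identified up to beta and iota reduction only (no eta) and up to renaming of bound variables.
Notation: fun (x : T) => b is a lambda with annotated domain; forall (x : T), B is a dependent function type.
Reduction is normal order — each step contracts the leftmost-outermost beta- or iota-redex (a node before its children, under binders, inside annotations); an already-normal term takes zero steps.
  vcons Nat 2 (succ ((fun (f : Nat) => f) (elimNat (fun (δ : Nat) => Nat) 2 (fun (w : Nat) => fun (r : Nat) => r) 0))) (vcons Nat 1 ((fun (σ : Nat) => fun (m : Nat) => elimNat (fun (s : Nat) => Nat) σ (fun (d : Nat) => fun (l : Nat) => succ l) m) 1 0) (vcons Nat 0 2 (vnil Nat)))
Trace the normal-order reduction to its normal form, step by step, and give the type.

reduction (normal order):
  vcons Nat 2 (succ ((fun (f : Nat) => f) (elimNat (fun (δ : Nat) => Nat) 2 (fun (w : Nat) => fun (r : Nat) => r) 0))) (vcons Nat 1 ((fun (σ : Nat) => fun (m : Nat) => elimNat (fun (s : Nat) => Nat) σ (fun (d : Nat) => fun (l : Nat) => succ l) m) 1 0) (vcons Nat 0 2 (vnil Nat)))
  ~> vcons Nat 2 (succ (elimNat (fun (f : Nat) => Nat) 2 (fun (δ : Nat) => fun (w : Nat) => w) 0)) (vcons Nat 1 ((fun (r : Nat) => fun (σ : Nat) => elimNat (fun (m : Nat) => Nat) r (fun (s : Nat) => fun (d : Nat) => succ d) σ) 1 0) (vcons Nat 0 2 (vnil Nat)))
  ~> vcons Nat 2 3 (vcons Nat 1 ((fun (f : Nat) => fun (δ : Nat) => elimNat (fun (w : Nat) => Nat) f (fun (r : Nat) => fun (σ : Nat) => succ σ) δ) 1 0) (vcons Nat 0 2 (vnil Nat)))
  ~> vcons Nat 2 3 (vcons Nat 1 ((fun (f : Nat) => elimNat (fun (δ : Nat) => Nat) 1 (fun (w : Nat) => fun (r : Nat) => succ r) f) 0) (vcons Nat 0 2 (vnil Nat)))
  ~> vcons Nat 2 3 (vcons Nat 1 (elimNat (fun (f : Nat) => Nat) 1 (fun (δ : Nat) => fun (w : Nat) => succ w) 0) (vcons Nat 0 2 (vnil Nat)))
  ~> vcons Nat 2 3 (vcons Nat 1 1 (vcons Nat 0 2 (vnil Nat)))
the term's type:
  Vec Nat 3


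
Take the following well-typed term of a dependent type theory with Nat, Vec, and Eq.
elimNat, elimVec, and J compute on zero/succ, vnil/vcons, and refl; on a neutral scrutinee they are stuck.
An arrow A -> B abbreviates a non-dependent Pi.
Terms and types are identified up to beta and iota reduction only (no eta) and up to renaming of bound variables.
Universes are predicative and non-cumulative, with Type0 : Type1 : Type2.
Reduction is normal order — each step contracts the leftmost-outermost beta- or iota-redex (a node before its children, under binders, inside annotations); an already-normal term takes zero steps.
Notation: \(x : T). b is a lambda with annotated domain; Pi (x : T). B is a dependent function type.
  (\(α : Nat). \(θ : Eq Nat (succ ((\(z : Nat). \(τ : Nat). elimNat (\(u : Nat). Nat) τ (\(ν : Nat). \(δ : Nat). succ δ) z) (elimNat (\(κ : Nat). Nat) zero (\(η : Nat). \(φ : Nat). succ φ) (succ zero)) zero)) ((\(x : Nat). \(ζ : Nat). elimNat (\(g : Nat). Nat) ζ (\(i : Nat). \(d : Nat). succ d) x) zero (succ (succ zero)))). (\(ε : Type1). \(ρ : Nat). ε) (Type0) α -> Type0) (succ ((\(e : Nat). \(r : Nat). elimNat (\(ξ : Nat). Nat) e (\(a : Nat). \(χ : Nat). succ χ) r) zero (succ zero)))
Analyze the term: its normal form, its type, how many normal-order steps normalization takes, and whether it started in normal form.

resulting normal form:
  \(α : Eq Nat (succ (succ zero)) (succ (succ zero))). Type0 -> Type0
type:
  Eq Nat (succ (succ zero)) (succ (succ zero)) -> Type1
reduction steps (normal order): 16
started in normal form: no
first contracted redex: a beta-redex


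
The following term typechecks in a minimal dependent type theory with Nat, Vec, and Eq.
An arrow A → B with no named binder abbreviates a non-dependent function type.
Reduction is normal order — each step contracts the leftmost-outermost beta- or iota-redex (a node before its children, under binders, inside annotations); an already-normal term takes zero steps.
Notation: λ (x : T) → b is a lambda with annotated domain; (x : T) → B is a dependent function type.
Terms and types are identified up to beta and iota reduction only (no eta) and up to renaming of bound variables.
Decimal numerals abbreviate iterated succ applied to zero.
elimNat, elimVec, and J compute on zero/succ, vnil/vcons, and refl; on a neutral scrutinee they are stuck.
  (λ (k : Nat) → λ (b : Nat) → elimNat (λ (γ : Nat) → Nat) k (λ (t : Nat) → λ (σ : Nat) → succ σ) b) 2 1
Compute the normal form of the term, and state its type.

resulting normal form:
  3
inferred type:
  Nat
observation: contracting a beta-redex first, the term normalizes in 6 steps.


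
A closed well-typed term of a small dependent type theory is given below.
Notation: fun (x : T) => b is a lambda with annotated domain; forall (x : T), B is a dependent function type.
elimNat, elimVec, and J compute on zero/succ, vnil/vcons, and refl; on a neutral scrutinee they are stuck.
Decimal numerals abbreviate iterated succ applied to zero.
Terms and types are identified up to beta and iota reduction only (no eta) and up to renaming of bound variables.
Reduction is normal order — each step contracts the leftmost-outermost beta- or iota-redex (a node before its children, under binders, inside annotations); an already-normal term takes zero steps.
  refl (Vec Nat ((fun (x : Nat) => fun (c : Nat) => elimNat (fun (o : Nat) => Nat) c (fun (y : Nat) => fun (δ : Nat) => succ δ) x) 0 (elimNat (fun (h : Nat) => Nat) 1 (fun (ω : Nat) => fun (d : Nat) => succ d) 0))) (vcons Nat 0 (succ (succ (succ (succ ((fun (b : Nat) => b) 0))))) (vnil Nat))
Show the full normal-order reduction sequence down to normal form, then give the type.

normal-order reduction sequence:
  refl (Vec Nat ((fun (x : Nat) => fun (c : Nat) => elimNat (fun (o : Nat) => Nat) c (fun (y : Nat) => fun (δ : Nat) => succ δ) x) 0 (elimNat (fun (h : Nat) => Nat) 1 (fun (ω : Nat) => fun (d : Nat) => succ d) 0))) (vcons Nat 0 (succ (succ (succ (succ ((fun (b : Nat) => b) 0))))) (vnil Nat))
  ~> refl (Vec Nat ((fun (x : Nat) => elimNat (fun (c : Nat) => Nat) x (fun (o : Nat) => fun (y : Nat) => succ y) 0) (elimNat (fun (δ : Nat) => Nat) 1 (fun (h : Nat) => fun (ω : Nat) => succ ω) 0))) (vcons Nat 0 (succ (succ (succ (succ ((fun (d : Nat) => d) 0))))) (vnil Nat))
  ~> refl (Vec Nat (elimNat (fun (x : Nat) => Nat) (elimNat (fun (c : Nat) => Nat) 1 (fun (o : Nat) => fun (y : Nat) => succ y) 0) (fun (δ : Nat) => fun (h : Nat) => succ h) 0)) (vcons Nat 0 (succ (succ (succ (succ ((fun (ω : Nat) => ω) 0))))) (vnil Nat))
  ~> refl (Vec Nat (elimNat (fun (x : Nat) => Nat) 1 (fun (c : Nat) => fun (o : Nat) => succ o) 0)) (vcons Nat 0 (succ (succ (succ (succ ((fun (y : Nat) => y) 0))))) (vnil Nat))
  ~> refl (Vec Nat 1) (vcons Nat 0 (succ (succ (succ (succ ((fun (x : Nat) => x) 0))))) (vnil Nat))
  ~> refl (Vec Nat 1) (vcons Nat 0 4 (vnil Nat))
type:
  Eq (Vec Nat 1) (vcons Nat 0 4 (vnil Nat)) (vcons Nat 0 4 (vnil Nat))


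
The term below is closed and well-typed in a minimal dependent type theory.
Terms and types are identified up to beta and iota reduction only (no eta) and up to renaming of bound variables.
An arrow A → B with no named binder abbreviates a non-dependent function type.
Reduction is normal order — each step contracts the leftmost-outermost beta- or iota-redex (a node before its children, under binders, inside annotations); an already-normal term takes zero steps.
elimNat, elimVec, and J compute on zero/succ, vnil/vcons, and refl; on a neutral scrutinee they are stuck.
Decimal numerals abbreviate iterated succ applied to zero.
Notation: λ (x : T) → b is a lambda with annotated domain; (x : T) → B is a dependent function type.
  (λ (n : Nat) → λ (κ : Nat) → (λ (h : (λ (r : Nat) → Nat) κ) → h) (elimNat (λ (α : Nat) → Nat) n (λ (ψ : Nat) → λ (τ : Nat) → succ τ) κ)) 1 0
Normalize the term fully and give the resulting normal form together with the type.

normal form:
  1
the term's type:
  Nat
observation: normalization takes exactly 4 steps under the normal-order strategy.


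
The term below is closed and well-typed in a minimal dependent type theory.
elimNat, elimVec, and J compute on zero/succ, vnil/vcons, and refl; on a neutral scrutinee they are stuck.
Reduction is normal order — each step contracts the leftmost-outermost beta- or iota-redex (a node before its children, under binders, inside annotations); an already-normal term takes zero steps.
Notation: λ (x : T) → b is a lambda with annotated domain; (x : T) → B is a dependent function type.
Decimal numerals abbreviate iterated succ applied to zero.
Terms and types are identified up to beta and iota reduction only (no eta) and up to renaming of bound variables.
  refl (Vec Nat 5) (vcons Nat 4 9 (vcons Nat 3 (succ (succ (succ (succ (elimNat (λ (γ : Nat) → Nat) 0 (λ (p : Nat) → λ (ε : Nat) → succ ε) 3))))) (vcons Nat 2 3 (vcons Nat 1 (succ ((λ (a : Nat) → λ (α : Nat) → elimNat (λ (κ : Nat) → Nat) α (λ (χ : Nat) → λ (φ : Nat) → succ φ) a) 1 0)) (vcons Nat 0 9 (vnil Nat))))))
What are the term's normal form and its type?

normal form:
  refl (Vec Nat 5) (vcons Nat 4 9 (vcons Nat 3 7 (vcons Nat 2 3 (vcons Nat 1 2 (vcons Nat 0 9 (vnil Nat))))))
inferred type:
  Eq (Vec Nat 5) (vcons Nat 4 9 (vcons Nat 3 7 (vcons Nat 2 3 (vcons Nat 1 2 (vcons Nat 0 9 (vnil Nat)))))) (vcons Nat 4 9 (vcons Nat 3 7 (vcons Nat 2 3 (vcons Nat 1 2 (vcons Nat 0 9 (vnil Nat))))))
observation: the first redex contracted is an elimNat iota-redex; the normal form is reached in 16 normal-order steps.


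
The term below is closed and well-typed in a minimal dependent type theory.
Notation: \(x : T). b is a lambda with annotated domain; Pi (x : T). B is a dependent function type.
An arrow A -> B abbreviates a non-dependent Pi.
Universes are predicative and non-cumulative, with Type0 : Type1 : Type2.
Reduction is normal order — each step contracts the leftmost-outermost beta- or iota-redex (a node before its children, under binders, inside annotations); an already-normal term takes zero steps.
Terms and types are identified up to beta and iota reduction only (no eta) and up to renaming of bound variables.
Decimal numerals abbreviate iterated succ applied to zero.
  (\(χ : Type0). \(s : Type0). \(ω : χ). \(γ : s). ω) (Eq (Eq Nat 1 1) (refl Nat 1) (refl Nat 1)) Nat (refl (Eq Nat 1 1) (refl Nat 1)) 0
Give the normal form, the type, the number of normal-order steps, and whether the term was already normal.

reduced normal form:
  refl (Eq Nat 1 1) (refl Nat 1)
the term's type:
  Eq (Eq Nat 1 1) (refl Nat 1) (refl Nat 1)
reduction steps (normal order): 4
started in normal form: no
first redex: a beta-redex


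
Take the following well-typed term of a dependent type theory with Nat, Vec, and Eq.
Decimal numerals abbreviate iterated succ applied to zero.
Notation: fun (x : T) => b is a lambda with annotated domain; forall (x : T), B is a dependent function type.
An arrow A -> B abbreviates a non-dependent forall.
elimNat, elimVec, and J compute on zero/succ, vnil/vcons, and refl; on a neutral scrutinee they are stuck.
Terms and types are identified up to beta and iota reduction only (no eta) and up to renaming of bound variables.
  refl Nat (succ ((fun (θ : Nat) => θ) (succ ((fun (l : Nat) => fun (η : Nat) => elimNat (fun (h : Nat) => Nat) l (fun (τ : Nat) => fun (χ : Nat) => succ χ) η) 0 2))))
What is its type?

inferred type:
  Eq Nat 4 4


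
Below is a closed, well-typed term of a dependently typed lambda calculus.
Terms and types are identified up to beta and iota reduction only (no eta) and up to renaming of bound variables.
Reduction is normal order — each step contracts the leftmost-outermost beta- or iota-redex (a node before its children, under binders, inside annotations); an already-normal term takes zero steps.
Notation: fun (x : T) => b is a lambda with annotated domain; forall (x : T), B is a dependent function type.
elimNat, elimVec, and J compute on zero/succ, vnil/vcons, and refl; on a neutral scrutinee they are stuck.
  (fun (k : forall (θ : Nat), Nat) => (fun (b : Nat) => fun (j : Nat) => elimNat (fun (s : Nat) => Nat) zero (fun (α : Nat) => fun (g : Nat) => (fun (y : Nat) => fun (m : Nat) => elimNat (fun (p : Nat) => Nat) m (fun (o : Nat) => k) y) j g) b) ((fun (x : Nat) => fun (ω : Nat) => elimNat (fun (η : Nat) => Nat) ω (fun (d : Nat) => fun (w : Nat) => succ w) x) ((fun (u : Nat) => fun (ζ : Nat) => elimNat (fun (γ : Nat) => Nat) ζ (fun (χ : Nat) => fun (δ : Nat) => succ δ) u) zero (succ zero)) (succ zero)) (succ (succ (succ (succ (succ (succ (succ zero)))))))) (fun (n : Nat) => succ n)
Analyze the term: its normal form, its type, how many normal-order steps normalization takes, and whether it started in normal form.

normal form:
  succ (succ (succ (succ (succ (succ (succ (succ (succ (succ (succ (succ (succ (succ zero)))))))))))))
the term's type:
  Nat
steps to reach normal form (normal order): 43
term was already normal: no
first redex: a beta-redex


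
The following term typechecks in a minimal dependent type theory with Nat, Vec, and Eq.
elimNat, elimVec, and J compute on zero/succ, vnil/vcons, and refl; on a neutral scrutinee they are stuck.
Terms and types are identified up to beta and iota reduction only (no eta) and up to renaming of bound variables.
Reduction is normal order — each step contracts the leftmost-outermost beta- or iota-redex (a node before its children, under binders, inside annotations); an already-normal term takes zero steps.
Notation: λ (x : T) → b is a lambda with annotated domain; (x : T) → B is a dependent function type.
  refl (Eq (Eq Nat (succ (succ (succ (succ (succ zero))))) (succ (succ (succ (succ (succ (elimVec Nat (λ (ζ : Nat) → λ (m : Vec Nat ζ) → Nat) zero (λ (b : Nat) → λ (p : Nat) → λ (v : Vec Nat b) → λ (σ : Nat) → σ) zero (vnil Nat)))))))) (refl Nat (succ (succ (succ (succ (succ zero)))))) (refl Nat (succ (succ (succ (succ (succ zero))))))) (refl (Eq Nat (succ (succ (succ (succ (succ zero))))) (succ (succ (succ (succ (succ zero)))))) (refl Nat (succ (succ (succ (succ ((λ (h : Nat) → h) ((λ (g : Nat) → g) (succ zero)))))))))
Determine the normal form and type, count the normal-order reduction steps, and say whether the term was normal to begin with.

resulting normal form:
  refl (Eq (Eq Nat (succ (succ (succ (succ (succ zero))))) (succ (succ (succ (succ (succ zero)))))) (refl Nat (succ (succ (succ (succ (succ zero)))))) (refl Nat (succ (succ (succ (succ (succ zero))))))) (refl (Eq Nat (succ (succ (succ (succ (succ zero))))) (succ (succ (succ (succ (succ zero)))))) (refl Nat (succ (succ (succ (succ (succ zero)))))))
inferred type:
  Eq (Eq (Eq Nat (succ (succ (succ (succ (succ zero))))) (succ (succ (succ (succ (succ zero)))))) (refl Nat (succ (succ (succ (succ (succ zero)))))) (refl Nat (succ (succ (succ (succ (succ zero))))))) (refl (Eq Nat (succ (succ (succ (succ (succ zero))))) (succ (succ (succ (succ (succ zero)))))) (refl Nat (succ (succ (succ (succ (succ zero))))))) (refl (Eq Nat (succ (succ (succ (succ (succ zero))))) (succ (succ (succ (succ (succ zero)))))) (refl Nat (succ (succ (succ (succ (succ zero)))))))
reduction steps (normal order): 3
started in normal form: no
first contracted redex: an elimVec iota-redex


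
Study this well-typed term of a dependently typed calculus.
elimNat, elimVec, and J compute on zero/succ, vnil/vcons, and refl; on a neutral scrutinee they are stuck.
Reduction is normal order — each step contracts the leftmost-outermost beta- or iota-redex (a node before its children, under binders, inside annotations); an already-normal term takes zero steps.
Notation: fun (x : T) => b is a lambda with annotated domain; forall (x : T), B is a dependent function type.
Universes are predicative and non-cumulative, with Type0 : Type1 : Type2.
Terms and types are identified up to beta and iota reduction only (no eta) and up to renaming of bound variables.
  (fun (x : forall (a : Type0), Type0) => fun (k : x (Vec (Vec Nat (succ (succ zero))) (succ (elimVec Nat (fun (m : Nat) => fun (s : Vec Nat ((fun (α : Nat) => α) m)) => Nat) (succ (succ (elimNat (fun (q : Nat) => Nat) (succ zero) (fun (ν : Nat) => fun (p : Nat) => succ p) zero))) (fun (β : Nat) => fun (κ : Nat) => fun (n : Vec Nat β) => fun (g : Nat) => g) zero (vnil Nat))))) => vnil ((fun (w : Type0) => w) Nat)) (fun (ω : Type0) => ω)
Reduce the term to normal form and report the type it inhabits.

resulting normal form:
  fun (x : Vec (Vec Nat (succ (succ zero))) (succ (succ (succ (succ zero))))) => vnil Nat
type:
  forall (x : Vec (Vec Nat (succ (succ zero))) (succ (succ (succ (succ zero))))), Vec Nat zero
observation: the term reaches its normal form after 5 normal-order steps.


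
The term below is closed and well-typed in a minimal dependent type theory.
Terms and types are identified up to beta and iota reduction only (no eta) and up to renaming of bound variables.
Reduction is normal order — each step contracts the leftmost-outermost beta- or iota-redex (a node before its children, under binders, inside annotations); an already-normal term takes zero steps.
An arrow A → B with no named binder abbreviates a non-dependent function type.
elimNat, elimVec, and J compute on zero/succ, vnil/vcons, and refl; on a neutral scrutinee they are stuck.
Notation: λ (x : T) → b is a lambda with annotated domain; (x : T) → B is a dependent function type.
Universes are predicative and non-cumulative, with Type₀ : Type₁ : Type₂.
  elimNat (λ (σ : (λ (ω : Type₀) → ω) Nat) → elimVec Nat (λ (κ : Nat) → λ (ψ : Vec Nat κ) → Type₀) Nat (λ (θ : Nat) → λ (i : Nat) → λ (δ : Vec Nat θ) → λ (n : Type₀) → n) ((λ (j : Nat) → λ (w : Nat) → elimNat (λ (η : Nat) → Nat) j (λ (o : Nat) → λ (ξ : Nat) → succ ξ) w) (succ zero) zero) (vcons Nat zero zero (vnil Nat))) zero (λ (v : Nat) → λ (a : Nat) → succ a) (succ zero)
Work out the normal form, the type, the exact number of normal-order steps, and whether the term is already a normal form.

normal form:
  succ zero
inferred type:
  Nat
normal-order step count: 4
term was already normal: no
first redex: an elimNat iota-redex


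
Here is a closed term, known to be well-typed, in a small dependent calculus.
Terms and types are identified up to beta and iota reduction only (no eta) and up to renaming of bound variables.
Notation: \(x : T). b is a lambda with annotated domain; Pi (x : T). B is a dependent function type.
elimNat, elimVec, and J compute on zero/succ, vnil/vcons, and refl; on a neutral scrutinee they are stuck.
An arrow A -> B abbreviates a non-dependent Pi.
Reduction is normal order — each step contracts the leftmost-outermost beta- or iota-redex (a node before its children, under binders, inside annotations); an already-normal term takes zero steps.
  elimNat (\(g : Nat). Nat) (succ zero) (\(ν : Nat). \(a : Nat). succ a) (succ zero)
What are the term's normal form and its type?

normal form:
  succ (succ zero)
the term's type:
  Nat


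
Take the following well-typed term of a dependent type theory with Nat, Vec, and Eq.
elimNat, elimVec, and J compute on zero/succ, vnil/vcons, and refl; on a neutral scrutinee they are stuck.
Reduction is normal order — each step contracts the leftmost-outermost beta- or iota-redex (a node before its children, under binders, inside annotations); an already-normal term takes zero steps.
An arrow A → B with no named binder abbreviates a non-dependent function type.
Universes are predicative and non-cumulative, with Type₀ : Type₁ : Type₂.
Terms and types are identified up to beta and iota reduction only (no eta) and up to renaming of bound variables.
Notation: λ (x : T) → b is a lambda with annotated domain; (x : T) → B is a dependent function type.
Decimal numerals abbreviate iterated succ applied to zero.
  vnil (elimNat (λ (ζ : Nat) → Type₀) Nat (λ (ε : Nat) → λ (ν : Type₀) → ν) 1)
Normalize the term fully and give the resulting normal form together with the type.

reduced normal form:
  vnil Nat
type:
  Vec Nat 0
observation: 4 normal-order steps normalize the term, beginning with an elimNat iota-redex.


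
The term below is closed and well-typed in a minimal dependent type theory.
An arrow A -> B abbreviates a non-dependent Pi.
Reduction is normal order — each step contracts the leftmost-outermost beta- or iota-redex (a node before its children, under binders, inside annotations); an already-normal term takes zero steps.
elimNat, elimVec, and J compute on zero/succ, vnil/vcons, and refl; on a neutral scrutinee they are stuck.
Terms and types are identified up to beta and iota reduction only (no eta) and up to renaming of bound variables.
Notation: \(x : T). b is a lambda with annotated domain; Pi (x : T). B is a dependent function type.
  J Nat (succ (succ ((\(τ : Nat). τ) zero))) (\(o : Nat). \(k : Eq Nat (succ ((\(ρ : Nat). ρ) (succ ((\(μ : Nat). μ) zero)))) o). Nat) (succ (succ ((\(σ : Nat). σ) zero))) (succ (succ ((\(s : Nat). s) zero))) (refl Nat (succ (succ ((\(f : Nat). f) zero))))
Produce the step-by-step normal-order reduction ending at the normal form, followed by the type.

reduction (normal order):
  J Nat (succ (succ ((\(τ : Nat). τ) zero))) (\(o : Nat). \(k : Eq Nat (succ ((\(ρ : Nat). ρ) (succ ((\(μ : Nat). μ) zero)))) o). Nat) (succ (succ ((\(σ : Nat). σ) zero))) (succ (succ ((\(s : Nat). s) zero))) (refl Nat (succ (succ ((\(f : Nat). f) zero))))
  ~> succ (succ ((\(τ : Nat). τ) zero))
  ~> succ (succ zero)
type:
  Nat


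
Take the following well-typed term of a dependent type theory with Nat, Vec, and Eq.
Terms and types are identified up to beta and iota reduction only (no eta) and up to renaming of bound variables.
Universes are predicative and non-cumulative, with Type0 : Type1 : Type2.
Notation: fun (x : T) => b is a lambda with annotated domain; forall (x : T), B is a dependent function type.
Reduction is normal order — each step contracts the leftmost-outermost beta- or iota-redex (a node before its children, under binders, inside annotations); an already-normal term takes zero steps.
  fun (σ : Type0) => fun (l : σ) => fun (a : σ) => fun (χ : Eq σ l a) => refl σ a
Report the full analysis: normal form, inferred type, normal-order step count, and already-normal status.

reduced normal form:
  fun (σ : Type0) => fun (l : σ) => fun (a : σ) => fun (χ : Eq σ l a) => refl σ a
the term's type:
  forall (σ : Type0), forall (l : σ), forall (a : σ), forall (χ : Eq σ l a), Eq σ a a
normal-order step count: 0
started in normal form: yes


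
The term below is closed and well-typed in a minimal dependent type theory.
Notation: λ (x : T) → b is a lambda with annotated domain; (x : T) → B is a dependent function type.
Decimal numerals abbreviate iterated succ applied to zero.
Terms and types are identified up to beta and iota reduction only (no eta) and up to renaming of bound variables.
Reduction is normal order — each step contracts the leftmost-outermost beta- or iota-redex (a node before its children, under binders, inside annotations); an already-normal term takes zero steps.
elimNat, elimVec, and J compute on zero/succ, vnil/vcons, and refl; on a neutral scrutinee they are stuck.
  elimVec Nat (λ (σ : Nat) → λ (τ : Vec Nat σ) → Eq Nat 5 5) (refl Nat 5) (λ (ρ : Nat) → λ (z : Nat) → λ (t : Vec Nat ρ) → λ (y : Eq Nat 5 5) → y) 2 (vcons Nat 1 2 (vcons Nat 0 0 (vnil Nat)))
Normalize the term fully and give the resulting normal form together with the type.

reduced normal form:
  refl Nat 5
the term's type:
  Eq Nat 5 5


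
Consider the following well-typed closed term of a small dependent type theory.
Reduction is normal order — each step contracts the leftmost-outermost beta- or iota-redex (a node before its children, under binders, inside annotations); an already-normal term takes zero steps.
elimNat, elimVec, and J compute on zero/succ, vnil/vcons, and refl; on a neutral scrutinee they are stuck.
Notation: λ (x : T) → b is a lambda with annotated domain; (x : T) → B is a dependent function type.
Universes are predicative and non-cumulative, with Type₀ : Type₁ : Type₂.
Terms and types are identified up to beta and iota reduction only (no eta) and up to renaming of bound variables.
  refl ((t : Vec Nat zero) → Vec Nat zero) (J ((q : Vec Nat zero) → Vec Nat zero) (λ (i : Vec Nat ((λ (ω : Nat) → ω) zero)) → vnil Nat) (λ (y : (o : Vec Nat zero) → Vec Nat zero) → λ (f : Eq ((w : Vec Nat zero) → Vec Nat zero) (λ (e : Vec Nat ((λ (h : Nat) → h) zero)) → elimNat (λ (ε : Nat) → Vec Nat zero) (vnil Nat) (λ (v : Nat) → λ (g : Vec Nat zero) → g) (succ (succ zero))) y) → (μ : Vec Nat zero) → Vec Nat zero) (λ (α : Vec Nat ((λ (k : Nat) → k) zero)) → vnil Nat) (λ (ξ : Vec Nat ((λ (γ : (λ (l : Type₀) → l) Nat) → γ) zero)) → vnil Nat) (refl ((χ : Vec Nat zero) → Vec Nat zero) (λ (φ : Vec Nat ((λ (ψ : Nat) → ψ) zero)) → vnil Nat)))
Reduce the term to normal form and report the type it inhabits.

reduced normal form:
  refl ((t : Vec Nat zero) → Vec Nat zero) (λ (q : Vec Nat zero) → vnil Nat)
inferred type:
  Eq ((t : Vec Nat zero) → Vec Nat zero) (λ (q : Vec Nat zero) → vnil Nat) (λ (i : Vec Nat zero) → vnil Nat)
observation: the leftmost-outermost redex is a J iota-redex, and normalization takes 2 steps.


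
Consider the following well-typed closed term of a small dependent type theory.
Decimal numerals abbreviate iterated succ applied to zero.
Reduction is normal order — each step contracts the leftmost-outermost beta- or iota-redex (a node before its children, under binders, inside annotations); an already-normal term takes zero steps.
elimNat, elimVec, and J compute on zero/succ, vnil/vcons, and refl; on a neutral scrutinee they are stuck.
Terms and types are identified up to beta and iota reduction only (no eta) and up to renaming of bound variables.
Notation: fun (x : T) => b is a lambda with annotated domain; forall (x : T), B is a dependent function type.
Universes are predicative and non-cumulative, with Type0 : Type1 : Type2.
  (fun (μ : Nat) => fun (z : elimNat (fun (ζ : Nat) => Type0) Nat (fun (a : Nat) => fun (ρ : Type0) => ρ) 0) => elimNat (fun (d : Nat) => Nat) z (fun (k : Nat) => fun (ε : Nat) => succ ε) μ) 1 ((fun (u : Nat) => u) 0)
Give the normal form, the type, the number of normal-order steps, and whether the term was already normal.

normal form:
  1
type:
  Nat
normal-order step count: 7
term was already normal: no
first contracted redex: a beta-redex


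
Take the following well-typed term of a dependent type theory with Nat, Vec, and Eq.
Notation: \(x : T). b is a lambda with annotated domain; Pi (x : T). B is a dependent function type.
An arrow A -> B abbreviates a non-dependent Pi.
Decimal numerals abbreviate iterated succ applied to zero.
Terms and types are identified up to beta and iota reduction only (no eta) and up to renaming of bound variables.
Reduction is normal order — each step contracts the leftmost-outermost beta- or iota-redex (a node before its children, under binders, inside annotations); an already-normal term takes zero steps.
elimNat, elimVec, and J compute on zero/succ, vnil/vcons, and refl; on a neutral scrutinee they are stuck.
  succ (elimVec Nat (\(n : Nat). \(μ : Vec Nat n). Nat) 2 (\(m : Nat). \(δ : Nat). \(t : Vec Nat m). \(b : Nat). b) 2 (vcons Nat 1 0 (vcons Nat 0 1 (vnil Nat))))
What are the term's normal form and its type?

resulting normal form:
  3
the term's type:
  Nat


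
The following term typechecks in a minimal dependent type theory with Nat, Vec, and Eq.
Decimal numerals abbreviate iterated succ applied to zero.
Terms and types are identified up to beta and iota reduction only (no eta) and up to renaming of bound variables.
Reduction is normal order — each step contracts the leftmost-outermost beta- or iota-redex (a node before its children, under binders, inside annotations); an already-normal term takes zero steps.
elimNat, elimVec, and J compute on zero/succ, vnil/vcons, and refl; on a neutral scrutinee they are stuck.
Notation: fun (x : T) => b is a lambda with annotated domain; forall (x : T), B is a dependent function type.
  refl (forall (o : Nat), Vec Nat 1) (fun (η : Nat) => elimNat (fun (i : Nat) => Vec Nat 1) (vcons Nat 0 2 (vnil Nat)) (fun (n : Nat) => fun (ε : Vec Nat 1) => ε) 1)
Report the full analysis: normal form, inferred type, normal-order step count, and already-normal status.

normal form:
  refl (forall (o : Nat), Vec Nat 1) (fun (η : Nat) => vcons Nat 0 2 (vnil Nat))
the term's type:
  Eq (forall (o : Nat), Vec Nat 1) (fun (η : Nat) => vcons Nat 0 2 (vnil Nat)) (fun (i : Nat) => vcons Nat 0 2 (vnil Nat))
normal-order step count: 4
term was already normal: no
first redex: an elimNat iota-redex


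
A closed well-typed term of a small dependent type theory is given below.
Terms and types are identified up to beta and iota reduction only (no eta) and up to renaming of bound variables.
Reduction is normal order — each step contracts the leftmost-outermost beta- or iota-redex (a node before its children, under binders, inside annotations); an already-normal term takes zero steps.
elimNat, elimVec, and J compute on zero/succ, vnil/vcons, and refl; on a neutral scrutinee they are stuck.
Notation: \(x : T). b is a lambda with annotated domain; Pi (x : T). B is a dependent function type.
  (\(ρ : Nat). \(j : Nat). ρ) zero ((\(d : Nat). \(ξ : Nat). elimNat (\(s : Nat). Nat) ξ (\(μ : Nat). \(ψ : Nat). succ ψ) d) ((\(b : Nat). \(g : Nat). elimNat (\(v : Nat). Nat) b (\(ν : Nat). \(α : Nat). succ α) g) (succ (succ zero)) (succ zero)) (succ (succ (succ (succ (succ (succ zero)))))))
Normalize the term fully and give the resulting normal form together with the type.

resulting normal form:
  zero
type:
  Nat
observation: contracting a beta-redex first, the term normalizes in 2 steps.


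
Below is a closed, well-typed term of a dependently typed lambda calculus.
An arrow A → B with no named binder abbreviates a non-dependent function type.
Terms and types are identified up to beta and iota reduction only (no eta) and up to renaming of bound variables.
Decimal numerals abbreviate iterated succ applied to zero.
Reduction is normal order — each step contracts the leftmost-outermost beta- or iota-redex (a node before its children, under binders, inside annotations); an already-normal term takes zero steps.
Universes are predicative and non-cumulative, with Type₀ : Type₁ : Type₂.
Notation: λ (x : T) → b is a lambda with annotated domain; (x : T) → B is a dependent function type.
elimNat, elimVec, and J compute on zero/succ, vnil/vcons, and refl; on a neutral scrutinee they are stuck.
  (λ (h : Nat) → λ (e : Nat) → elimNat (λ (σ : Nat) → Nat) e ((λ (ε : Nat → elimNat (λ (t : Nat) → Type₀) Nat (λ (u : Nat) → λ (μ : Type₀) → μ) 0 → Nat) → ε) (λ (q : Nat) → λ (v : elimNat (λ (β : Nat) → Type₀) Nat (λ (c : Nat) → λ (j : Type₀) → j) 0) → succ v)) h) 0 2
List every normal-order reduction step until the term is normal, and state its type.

reduction (normal order):
  (λ (h : Nat) → λ (e : Nat) → elimNat (λ (σ : Nat) → Nat) e ((λ (ε : Nat → elimNat (λ (t : Nat) → Type₀) Nat (λ (u : Nat) → λ (μ : Type₀) → μ) 0 → Nat) → ε) (λ (q : Nat) → λ (v : elimNat (λ (β : Nat) → Type₀) Nat (λ (c : Nat) → λ (j : Type₀) → j) 0) → succ v)) h) 0 2
  ~> (λ (h : Nat) → elimNat (λ (e : Nat) → Nat) h ((λ (σ : Nat → elimNat (λ (ε : Nat) → Type₀) Nat (λ (t : Nat) → λ (u : Type₀) → u) 0 → Nat) → σ) (λ (μ : Nat) → λ (q : elimNat (λ (v : Nat) → Type₀) Nat (λ (β : Nat) → λ (c : Type₀) → c) 0) → succ q)) 0) 2
  ~> elimNat (λ (h : Nat) → Nat) 2 ((λ (e : Nat → elimNat (λ (σ : Nat) → Type₀) Nat (λ (ε : Nat) → λ (t : Type₀) → t) 0 → Nat) → e) (λ (u : Nat) → λ (μ : elimNat (λ (q : Nat) → Type₀) Nat (λ (v : Nat) → λ (β : Type₀) → β) 0) → succ μ)) 0
  ~> 2
inferred type:
  Nat


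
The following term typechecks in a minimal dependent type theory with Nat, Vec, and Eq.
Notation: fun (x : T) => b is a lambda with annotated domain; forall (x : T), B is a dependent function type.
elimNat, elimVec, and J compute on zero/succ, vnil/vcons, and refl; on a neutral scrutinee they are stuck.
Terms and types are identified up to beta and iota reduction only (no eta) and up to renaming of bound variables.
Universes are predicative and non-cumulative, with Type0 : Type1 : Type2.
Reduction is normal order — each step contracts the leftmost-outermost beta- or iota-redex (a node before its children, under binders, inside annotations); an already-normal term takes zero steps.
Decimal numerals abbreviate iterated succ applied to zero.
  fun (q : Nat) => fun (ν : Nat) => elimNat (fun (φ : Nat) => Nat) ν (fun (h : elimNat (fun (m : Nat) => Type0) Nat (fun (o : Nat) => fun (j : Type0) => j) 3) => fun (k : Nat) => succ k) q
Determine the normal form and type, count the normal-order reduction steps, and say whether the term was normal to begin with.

reduced normal form:
  fun (q : Nat) => fun (ν : Nat) => elimNat (fun (φ : Nat) => Nat) ν (fun (h : Nat) => fun (m : Nat) => succ m) q
inferred type:
  forall (q : Nat), forall (ν : Nat), Nat
reduction steps (normal order): 10
already normal: no
first contracted redex: an elimNat iota-redex


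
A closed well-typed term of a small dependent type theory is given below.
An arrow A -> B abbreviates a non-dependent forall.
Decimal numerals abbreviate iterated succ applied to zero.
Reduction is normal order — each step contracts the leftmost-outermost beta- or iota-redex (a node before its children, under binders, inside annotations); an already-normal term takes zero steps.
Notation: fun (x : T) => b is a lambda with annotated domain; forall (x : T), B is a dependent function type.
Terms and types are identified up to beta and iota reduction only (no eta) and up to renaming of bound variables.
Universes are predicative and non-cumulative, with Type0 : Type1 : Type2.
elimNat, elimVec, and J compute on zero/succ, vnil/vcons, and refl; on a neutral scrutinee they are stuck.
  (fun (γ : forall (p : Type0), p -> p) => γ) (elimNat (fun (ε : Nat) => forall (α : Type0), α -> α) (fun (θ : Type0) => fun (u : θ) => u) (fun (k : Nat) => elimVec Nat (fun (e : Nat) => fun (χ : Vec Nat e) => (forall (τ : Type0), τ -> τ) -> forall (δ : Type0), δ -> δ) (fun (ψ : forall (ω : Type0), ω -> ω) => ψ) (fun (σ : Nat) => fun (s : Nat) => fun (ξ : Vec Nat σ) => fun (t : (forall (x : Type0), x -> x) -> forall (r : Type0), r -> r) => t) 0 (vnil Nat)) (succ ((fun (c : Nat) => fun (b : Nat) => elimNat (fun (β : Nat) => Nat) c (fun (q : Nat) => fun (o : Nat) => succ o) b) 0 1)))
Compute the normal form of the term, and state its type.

reduced normal form:
  fun (γ : Type0) => fun (p : γ) => p
type:
  forall (γ : Type0), γ -> γ


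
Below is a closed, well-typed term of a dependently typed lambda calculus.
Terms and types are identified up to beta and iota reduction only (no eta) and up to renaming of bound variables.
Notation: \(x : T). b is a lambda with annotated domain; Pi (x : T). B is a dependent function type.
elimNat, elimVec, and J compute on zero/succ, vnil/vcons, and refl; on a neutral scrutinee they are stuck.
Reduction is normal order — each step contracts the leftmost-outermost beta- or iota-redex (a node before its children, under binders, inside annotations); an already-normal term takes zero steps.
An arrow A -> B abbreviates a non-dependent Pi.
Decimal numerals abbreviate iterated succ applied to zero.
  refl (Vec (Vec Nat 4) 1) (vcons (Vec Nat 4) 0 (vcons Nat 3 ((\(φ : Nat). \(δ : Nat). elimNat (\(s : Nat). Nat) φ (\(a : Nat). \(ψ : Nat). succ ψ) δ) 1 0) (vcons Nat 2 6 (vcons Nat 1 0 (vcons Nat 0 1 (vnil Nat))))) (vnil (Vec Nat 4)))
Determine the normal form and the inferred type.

normal form:
  refl (Vec (Vec Nat 4) 1) (vcons (Vec Nat 4) 0 (vcons Nat 3 1 (vcons Nat 2 6 (vcons Nat 1 0 (vcons Nat 0 1 (vnil Nat))))) (vnil (Vec Nat 4)))
inferred type:
  Eq (Vec (Vec Nat 4) 1) (vcons (Vec Nat 4) 0 (vcons Nat 3 1 (vcons Nat 2 6 (vcons Nat 1 0 (vcons Nat 0 1 (vnil Nat))))) (vnil (Vec Nat 4))) (vcons (Vec Nat 4) 0 (vcons Nat 3 1 (vcons Nat 2 6 (vcons Nat 1 0 (vcons Nat 0 1 (vnil Nat))))) (vnil (Vec Nat 4)))
observation: contracting a beta-redex first, the term normalizes in 3 steps.


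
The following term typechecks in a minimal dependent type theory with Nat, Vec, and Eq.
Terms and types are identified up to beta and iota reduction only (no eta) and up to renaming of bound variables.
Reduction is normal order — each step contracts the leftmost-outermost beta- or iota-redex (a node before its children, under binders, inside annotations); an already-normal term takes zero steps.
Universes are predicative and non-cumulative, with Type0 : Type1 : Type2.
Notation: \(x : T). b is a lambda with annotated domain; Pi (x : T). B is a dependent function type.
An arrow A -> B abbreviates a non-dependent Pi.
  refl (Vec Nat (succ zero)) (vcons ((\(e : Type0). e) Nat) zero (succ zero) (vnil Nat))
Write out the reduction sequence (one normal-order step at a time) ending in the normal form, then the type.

normal-order reduction:
  refl (Vec Nat (succ zero)) (vcons ((\(e : Type0). e) Nat) zero (succ zero) (vnil Nat))
  ~> refl (Vec Nat (succ zero)) (vcons Nat zero (succ zero) (vnil Nat))
inferred type:
  Eq (Vec Nat (succ zero)) (vcons Nat zero (succ zero) (vnil Nat)) (vcons Nat zero (succ zero) (vnil Nat))


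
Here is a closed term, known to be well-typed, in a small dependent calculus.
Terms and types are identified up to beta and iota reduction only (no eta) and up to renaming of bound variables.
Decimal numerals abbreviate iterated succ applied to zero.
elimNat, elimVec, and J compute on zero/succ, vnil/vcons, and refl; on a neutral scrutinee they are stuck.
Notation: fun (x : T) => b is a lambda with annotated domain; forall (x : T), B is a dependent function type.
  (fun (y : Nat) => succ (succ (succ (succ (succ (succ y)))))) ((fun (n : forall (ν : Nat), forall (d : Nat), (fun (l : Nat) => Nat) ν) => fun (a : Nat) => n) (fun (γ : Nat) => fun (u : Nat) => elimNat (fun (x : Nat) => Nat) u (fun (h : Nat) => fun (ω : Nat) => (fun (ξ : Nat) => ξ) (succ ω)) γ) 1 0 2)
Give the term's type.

type:
  Nat


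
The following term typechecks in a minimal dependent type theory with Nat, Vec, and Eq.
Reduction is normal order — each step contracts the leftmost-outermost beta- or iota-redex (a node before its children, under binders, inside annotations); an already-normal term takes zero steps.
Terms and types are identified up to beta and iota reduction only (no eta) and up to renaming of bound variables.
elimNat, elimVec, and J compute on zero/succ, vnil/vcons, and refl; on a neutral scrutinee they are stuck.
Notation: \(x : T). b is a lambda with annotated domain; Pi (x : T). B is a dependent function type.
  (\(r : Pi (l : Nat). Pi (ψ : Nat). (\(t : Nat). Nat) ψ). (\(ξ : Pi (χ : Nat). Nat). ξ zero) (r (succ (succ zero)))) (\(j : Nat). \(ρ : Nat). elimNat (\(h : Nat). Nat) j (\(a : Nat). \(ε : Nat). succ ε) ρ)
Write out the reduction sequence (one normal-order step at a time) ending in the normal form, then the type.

reduction (normal order):
  (\(r : Pi (l : Nat). Pi (ψ : Nat). (\(t : Nat). Nat) ψ). (\(ξ : Pi (χ : Nat). Nat). ξ zero) (r (succ (succ zero)))) (\(j : Nat). \(ρ : Nat). elimNat (\(h : Nat). Nat) j (\(a : Nat). \(ε : Nat). succ ε) ρ)
  ~> (\(r : Pi (l : Nat). Nat). r zero) ((\(ψ : Nat). \(t : Nat). elimNat (\(ξ : Nat). Nat) ψ (\(χ : Nat). \(j : Nat). succ j) t) (succ (succ zero)))
  ~> (\(r : Nat). \(l : Nat). elimNat (\(ψ : Nat). Nat) r (\(t : Nat). \(ξ : Nat). succ ξ) l) (succ (succ zero)) zero
  ~> (\(r : Nat). elimNat (\(l : Nat). Nat) (succ (succ zero)) (\(ψ : Nat). \(t : Nat). succ t) r) zero
  ~> elimNat (\(r : Nat). Nat) (succ (succ zero)) (\(l : Nat). \(ψ : Nat). succ ψ) zero
  ~> succ (succ zero)
inferred type:
  Nat
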